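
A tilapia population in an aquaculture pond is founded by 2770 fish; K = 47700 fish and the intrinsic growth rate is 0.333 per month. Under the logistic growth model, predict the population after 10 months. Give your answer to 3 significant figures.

A = (K − N₀)/N₀ = (47700 − 2770)/2770 = 16.22.
N(t) = K/(1 + A·e^(−rt)) = 47700/(1 + 16.22×e^(−0.333×10)).
e^(−3.33) = 0.035793; denominator = 1 + 16.22×0.035793 = 1.5806.
N = 47700/1.5806 = 30178.9.

30200 fish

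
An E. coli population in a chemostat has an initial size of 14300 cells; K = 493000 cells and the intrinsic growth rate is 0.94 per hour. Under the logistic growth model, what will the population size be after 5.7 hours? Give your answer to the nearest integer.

425852 cells

A = (K − N₀)/N₀ = (493000 − 14300)/14300 = 33.476.
N(t) = K/(1 + A·e^(−rt)) = 493000/(1 + 33.476×e^(−0.94×5.7)).
e^(−5.358) = 0.0047103; denominator = 1 + 33.476×0.0047103 = 1.1577.
N = 493000/1.1577 = 425852.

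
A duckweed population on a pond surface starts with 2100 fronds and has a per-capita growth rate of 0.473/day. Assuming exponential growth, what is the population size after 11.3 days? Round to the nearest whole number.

440028 fronds

N(t) = N₀·e^(rt) = 2100 × e^(0.473×11.3) = 2100 × e^5.345.
e^5.345 ≈ 209.54, so N ≈ 2100 × 209.54 = 440028.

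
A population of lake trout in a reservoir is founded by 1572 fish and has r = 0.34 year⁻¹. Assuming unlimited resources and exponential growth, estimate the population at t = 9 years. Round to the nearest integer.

N(t) = N₀·e^(rt) = 1572 × e^(0.34×9) = 1572 × e^3.06.
e^3.06 ≈ 21.328, so N ≈ 1572 × 21.328 = 33526.9.

33527 fish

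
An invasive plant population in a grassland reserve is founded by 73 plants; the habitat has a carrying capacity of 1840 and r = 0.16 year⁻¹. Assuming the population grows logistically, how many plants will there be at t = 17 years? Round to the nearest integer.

709 plants

A = (K − N₀)/N₀ = (1840 − 73)/73 = 24.205.
N(t) = K/(1 + A·e^(−rt)) = 1840/(1 + 24.205×e^(−0.16×17)).
e^(−2.72) = 0.065875; denominator = 1 + 24.205×0.065875 = 2.5945.
N = 1840/2.5945 = 709.184.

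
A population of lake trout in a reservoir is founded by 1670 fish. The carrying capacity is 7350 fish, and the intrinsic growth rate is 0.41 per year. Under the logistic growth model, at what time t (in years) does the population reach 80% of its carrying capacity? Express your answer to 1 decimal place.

6.4 years

A = (K − N₀)/N₀ = (7350 − 1670)/1670 = 3.4012.
Solve 7350/(1 + 3.4012·e^(−0.41t)) = 5880: 1 + 3.4012·e^(−0.41t) = 1.25, so e^(−0.41t) = 0.0735035.
−0.41·t = ln(0.0735035) = -2.6104, so t = 2.6104/0.41 = 6.3669.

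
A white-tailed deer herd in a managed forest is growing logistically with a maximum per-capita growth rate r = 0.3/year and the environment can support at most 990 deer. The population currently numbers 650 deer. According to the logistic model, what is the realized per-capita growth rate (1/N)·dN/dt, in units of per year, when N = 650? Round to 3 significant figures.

0.103 per year

(1/N)·dN/dt = r(1 − N/K) = 0.3 × (1 − 650/990).
= 0.3 × 0.34343 = 0.10303.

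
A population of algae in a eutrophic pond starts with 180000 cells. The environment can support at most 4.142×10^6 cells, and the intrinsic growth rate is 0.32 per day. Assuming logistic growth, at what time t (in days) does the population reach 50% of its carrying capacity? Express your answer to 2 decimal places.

9.66 days

A = (K − N₀)/N₀ = (4.142×10^6 − 180000)/180000 = 22.011.
Solve 4.142×10^6/(1 + 22.011·e^(−0.32t)) = 2.071×10^6: 1 + 22.011·e^(−0.32t) = 2, so e^(−0.32t) = 0.0454316.
−0.32·t = ln(0.0454316) = -3.0915, so t = 3.0915/0.32 = 9.6611.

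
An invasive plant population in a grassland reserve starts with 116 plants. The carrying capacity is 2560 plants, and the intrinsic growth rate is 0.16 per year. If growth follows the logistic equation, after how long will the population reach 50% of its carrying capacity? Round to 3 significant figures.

19.0 years

A = (K − N₀)/N₀ = (2560 − 116)/116 = 21.069.
Solve 2560/(1 + 21.069·e^(−0.16t)) = 1280: 1 + 21.069·e^(−0.16t) = 2, so e^(−0.16t) = 0.0474632.
−0.16·t = ln(0.0474632) = -3.0478, so t = 3.0478/0.16 = 19.049.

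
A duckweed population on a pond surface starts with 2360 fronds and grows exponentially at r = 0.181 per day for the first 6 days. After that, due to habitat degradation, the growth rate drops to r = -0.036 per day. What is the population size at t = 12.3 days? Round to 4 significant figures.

Phase 1: N(6) = 2360·e^(0.181×6) = 2360·e^1.086 = 6991.27.
Phase 2 runs for 12.3 − 6 = 6.3 days at r = -0.036.
N(12.3) = 6991.27·e^(-0.036×6.3) = 6991.27·e^-0.2268 = 5572.6.

5573 fronds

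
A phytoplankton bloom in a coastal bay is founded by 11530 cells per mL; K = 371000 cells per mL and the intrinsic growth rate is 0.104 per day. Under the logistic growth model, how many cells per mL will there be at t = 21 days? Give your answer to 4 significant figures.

A = (K − N₀)/N₀ = (371000 − 11530)/11530 = 31.177.
N(t) = K/(1 + A·e^(−rt)) = 371000/(1 + 31.177×e^(−0.104×21)).
e^(−2.184) = 0.11259; denominator = 1 + 31.177×0.11259 = 4.5102.
N = 371000/4.5102 = 82257.6.

82260 cells per mL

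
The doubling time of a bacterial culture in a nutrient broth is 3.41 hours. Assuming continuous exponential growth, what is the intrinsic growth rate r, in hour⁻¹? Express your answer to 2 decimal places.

0.20 per hour

r = ln(2)/t_d = 0.6931/3.41 = 0.20327.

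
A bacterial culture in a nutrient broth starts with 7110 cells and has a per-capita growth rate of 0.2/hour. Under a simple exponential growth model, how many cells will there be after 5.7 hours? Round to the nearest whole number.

N(t) = N₀·e^(rt) = 7110 × e^(0.2×5.7) = 7110 × e^1.14.
e^1.14 ≈ 3.1268, so N ≈ 7110 × 3.1268 = 22231.3.

22231 cells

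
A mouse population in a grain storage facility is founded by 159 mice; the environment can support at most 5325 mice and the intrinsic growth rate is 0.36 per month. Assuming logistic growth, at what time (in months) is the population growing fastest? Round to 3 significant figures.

Logistic growth is fastest at N = K/2 = 2662.5.
A = (K − N₀)/N₀ = 32.491. Set K/(1 + A·e^(−rt)) = K/2 → A·e^(−rt) = 1.
e^(−0.36t) = 1/32.491 = 0.0307782, so t = ln(32.491)/0.36 = 3.4809/0.36 = 9.6693.

9.67 months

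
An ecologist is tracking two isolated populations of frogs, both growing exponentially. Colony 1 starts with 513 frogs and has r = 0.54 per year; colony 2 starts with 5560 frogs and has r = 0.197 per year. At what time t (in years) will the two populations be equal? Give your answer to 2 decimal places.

Set 513·e^(0.54t) = 5560·e^(0.197t).
e^((0.54 − 0.197)t) = 5560/513 → e^(0.343·t) = 10.838.
0.343·t = ln(10.838) = 2.3831, so t = 2.3831/0.343 = 6.9477.

6.95 years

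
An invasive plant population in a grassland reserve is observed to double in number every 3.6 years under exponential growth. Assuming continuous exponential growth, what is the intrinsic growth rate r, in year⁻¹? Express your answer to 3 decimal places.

r = ln(2)/t_d = 0.6931/3.6 = 0.19254.

0.193 per year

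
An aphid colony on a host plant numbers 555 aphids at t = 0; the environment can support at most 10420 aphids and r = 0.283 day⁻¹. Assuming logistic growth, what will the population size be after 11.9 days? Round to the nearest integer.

A = (K − N₀)/N₀ = (10420 − 555)/555 = 17.775.
N(t) = K/(1 + A·e^(−rt)) = 10420/(1 + 17.775×e^(−0.283×11.9)).
e^(−3.368) = 0.034469; denominator = 1 + 17.775×0.034469 = 1.6127.
N = 10420/1.6127 = 6461.31.

6461 aphids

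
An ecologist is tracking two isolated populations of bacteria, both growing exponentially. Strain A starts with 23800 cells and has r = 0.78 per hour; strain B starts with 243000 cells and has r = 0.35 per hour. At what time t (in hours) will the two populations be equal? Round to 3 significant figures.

5.40 hours

Set 23800·e^(0.78t) = 243000·e^(0.35t).
e^((0.78 − 0.35)t) = 243000/23800 → e^(0.43·t) = 10.21.
0.43·t = ln(10.21) = 2.3234, so t = 2.3234/0.43 = 5.4032.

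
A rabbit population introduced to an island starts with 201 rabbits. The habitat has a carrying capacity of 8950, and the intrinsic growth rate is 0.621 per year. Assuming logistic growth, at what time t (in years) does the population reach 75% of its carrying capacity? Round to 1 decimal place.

7.8 years

A = (K − N₀)/N₀ = (8950 − 201)/201 = 43.527.
Solve 8950/(1 + 43.527·e^(−0.621t)) = 6712.5: 1 + 43.527·e^(−0.621t) = 1.3333, so e^(−0.621t) = 0.00765802.
−0.621·t = ln(0.00765802) = -4.872, so t = 4.872/0.621 = 7.8454.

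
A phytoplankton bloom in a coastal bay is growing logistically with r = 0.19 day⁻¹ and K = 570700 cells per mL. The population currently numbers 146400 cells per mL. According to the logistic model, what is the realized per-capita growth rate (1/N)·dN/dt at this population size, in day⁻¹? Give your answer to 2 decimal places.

(1/N)·dN/dt = r(1 − N/K) = 0.19 × (1 − 146400/570700).
= 0.19 × 0.74347 = 0.14126.

0.14 per day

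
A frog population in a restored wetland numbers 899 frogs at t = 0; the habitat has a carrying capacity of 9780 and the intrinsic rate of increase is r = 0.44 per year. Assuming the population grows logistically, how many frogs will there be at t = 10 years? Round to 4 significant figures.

A = (K − N₀)/N₀ = (9780 − 899)/899 = 9.8788.
N(t) = K/(1 + A·e^(−rt)) = 9780/(1 + 9.8788×e^(−0.44×10)).
e^(−4.4) = 0.012277; denominator = 1 + 9.8788×0.012277 = 1.1213.
N = 9780/1.1213 = 8722.14.

8722 frogs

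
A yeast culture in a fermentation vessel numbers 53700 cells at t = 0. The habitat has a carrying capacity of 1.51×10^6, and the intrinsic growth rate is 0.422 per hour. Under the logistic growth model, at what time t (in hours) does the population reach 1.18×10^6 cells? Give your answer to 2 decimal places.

10.84 hours

A = (K − N₀)/N₀ = (1.51×10^6 − 53700)/53700 = 27.119.
Solve 1.51×10^6/(1 + 27.119·e^(−0.422t)) = 1.18×10^6: 1 + 27.119·e^(−0.422t) = 1.2797, so e^(−0.422t) = 0.0103123.
−0.422·t = ln(0.0103123) = -4.5744, so t = 4.5744/0.422 = 10.84.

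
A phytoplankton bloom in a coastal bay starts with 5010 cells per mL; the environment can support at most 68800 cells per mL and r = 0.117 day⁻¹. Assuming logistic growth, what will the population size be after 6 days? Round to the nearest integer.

9412 cells per mL

A = (K − N₀)/N₀ = (68800 − 5010)/5010 = 12.733.
N(t) = K/(1 + A·e^(−rt)) = 68800/(1 + 12.733×e^(−0.117×6)).
e^(−0.702) = 0.49559; denominator = 1 + 12.733×0.49559 = 7.3102.
N = 68800/7.3102 = 9411.56.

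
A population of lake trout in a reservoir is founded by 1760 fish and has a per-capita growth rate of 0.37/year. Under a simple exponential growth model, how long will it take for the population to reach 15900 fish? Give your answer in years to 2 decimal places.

5.95 years

Set N₀·e^(rt) = 15900: e^(0.37·t) = 15900/1760 = 9.0341.
0.37·t = ln(9.0341) = 2.201, so t = 2.201/0.37 = 5.9487.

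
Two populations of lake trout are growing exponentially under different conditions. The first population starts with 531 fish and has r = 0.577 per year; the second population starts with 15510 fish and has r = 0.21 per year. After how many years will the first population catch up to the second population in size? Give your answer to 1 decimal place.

9.2 years

Set 531·e^(0.577t) = 15510·e^(0.21t).
e^((0.577 − 0.21)t) = 15510/531 → e^(0.367·t) = 29.209.
0.367·t = ln(29.209) = 3.3745, so t = 3.3745/0.367 = 9.1948.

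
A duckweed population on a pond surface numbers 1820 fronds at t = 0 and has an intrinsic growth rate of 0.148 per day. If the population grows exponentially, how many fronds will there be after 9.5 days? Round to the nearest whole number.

N(t) = N₀·e^(rt) = 1820 × e^(0.148×9.5) = 1820 × e^1.406.
e^1.406 ≈ 4.0796, so N ≈ 1820 × 4.0796 = 7424.88.

7425 fronds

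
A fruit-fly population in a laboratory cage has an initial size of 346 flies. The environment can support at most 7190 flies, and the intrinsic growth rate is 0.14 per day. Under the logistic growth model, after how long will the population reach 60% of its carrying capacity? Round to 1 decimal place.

A = (K − N₀)/N₀ = (7190 − 346)/346 = 19.78.
Solve 7190/(1 + 19.78·e^(−0.14t)) = 4314: 1 + 19.78·e^(−0.14t) = 1.6667, so e^(−0.14t) = 0.0337035.
−0.14·t = ln(0.0337035) = -3.3902, so t = 3.3902/0.14 = 24.215.

24.2 days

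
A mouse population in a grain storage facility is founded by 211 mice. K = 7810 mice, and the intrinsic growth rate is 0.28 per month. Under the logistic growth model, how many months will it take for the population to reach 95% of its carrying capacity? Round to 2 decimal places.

A = (K − N₀)/N₀ = (7810 − 211)/211 = 36.014.
Solve 7810/(1 + 36.014·e^(−0.28t)) = 7419.5: 1 + 36.014·e^(−0.28t) = 1.0526, so e^(−0.28t) = 0.00146141.
−0.28·t = ln(0.00146141) = -6.5284, so t = 6.5284/0.28 = 23.316.

23.32 months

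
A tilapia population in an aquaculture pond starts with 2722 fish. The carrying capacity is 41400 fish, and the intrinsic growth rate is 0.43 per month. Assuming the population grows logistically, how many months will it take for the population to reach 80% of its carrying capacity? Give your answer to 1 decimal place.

9.4 months

A = (K − N₀)/N₀ = (41400 − 2722)/2722 = 14.209.
Solve 41400/(1 + 14.209·e^(−0.43t)) = 33120: 1 + 14.209·e^(−0.43t) = 1.25, so e^(−0.43t) = 0.017594.
−0.43·t = ln(0.017594) = -4.0402, so t = 4.0402/0.43 = 9.3958.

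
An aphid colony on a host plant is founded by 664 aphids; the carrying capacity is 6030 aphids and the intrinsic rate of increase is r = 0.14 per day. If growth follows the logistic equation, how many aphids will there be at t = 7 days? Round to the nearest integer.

1495 aphids

A = (K − N₀)/N₀ = (6030 − 664)/664 = 8.0813.
N(t) = K/(1 + A·e^(−rt)) = 6030/(1 + 8.0813×e^(−0.14×7)).
e^(−0.98) = 0.37531; denominator = 1 + 8.0813×0.37531 = 4.033.
N = 6030/4.033 = 1495.16.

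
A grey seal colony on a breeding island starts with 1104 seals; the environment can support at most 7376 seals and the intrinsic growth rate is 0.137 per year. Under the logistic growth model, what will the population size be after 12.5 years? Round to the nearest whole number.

3643 seals

A = (K − N₀)/N₀ = (7376 − 1104)/1104 = 5.6812.
N(t) = K/(1 + A·e^(−rt)) = 7376/(1 + 5.6812×e^(−0.137×12.5)).
e^(−1.713) = 0.18041; denominator = 1 + 5.6812×0.18041 = 2.025.
N = 7376/2.025 = 3642.54.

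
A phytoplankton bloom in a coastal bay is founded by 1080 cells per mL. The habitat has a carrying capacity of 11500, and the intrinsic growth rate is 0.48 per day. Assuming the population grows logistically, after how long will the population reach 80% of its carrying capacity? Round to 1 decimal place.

7.6 days

A = (K − N₀)/N₀ = (11500 − 1080)/1080 = 9.6481.
Solve 11500/(1 + 9.6481·e^(−0.48t)) = 9200: 1 + 9.6481·e^(−0.48t) = 1.25, so e^(−0.48t) = 0.0259117.
−0.48·t = ln(0.0259117) = -3.6531, so t = 3.6531/0.48 = 7.6105.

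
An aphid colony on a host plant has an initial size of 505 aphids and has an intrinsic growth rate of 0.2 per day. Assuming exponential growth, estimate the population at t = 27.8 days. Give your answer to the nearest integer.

131211 aphids

N(t) = N₀·e^(rt) = 505 × e^(0.2×27.8) = 505 × e^5.56.
e^5.56 ≈ 259.82, so N ≈ 505 × 259.82 = 131211.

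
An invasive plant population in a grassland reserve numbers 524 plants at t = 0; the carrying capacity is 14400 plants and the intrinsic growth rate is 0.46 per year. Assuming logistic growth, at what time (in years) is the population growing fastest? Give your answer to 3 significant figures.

Logistic growth is fastest at N = K/2 = 7200.
A = (K − N₀)/N₀ = 26.481. Set K/(1 + A·e^(−rt)) = K/2 → A·e^(−rt) = 1.
e^(−0.46t) = 1/26.481 = 0.037763, so t = ln(26.481)/0.46 = 3.2764/0.46 = 7.1227.

7.12 years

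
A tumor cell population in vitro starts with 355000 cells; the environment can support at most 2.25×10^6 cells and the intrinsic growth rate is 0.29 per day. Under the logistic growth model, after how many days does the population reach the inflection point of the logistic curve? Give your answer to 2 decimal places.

Logistic growth is fastest at N = K/2 = 1.125×10^6.
A = (K − N₀)/N₀ = 5.338. Set K/(1 + A·e^(−rt)) = K/2 → A·e^(−rt) = 1.
e^(−0.29t) = 1/5.338 = 0.187335, so t = ln(5.338)/0.29 = 1.6749/0.29 = 5.7754.

5.78 days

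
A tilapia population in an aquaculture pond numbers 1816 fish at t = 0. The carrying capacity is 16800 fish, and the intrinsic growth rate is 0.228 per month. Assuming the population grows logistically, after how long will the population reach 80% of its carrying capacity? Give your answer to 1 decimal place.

15.3 months

A = (K − N₀)/N₀ = (16800 − 1816)/1816 = 8.2511.
Solve 16800/(1 + 8.2511·e^(−0.228t)) = 13440: 1 + 8.2511·e^(−0.228t) = 1.25, so e^(−0.228t) = 0.030299.
−0.228·t = ln(0.030299) = -3.4966, so t = 3.4966/0.228 = 15.336.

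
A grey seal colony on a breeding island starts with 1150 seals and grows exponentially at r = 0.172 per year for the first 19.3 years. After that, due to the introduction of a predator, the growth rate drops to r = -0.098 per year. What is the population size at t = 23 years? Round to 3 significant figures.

22100 seals

Phase 1: N(19.3) = 1150·e^(0.172×19.3) = 1150·e^3.32 = 31796.7.
Phase 2 runs for 23 − 19.3 = 3.7 years at r = -0.098.
N(23) = 31796.7·e^(-0.098×3.7) = 31796.7·e^-0.3626 = 22126.2.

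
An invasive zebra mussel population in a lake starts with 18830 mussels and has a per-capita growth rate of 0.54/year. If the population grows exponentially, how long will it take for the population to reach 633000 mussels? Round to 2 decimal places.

6.51 years

Set N₀·e^(rt) = 633000: e^(0.54·t) = 633000/18830 = 33.617.
0.54·t = ln(33.617) = 3.515, so t = 3.515/0.54 = 6.5093.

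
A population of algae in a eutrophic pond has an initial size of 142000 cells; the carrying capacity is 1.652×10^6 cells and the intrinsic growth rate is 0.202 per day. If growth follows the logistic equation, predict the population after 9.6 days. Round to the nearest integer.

A = (K − N₀)/N₀ = (1.652×10^6 − 142000)/142000 = 10.634.
N(t) = K/(1 + A·e^(−rt)) = 1.652×10^6/(1 + 10.634×e^(−0.202×9.6)).
e^(−1.939) = 0.14382; denominator = 1 + 10.634×0.14382 = 2.5293.
N = 1.652×10^6/2.5293 = 653134.

653134 cells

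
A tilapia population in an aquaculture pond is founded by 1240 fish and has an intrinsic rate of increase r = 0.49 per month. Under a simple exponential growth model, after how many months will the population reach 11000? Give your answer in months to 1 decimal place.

4.5 months

Set N₀·e^(rt) = 11000: e^(0.49·t) = 11000/1240 = 8.871.
0.49·t = ln(8.871) = 2.1828, so t = 2.1828/0.49 = 4.4547.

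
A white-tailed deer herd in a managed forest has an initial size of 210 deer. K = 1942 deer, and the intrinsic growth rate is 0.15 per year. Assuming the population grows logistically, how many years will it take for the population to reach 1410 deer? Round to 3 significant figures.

A = (K − N₀)/N₀ = (1942 − 210)/210 = 8.2476.
Solve 1942/(1 + 8.2476·e^(−0.15t)) = 1410: 1 + 8.2476·e^(−0.15t) = 1.3773, so e^(−0.15t) = 0.0457471.
−0.15·t = ln(0.0457471) = -3.0846, so t = 3.0846/0.15 = 20.564.

20.6 years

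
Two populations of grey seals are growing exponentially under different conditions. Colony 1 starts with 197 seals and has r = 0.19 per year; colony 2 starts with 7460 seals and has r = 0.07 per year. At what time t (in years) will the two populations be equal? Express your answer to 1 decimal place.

30.3 years

Set 197·e^(0.19t) = 7460·e^(0.07t).
e^((0.19 − 0.07)t) = 7460/197 → e^(0.12·t) = 37.868.
0.12·t = ln(37.868) = 3.6341, so t = 3.6341/0.12 = 30.284.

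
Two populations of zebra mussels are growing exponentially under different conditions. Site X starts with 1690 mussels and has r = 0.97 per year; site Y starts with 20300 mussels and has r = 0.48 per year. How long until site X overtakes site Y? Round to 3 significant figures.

5.07 years

Set 1690·e^(0.97t) = 20300·e^(0.48t).
e^((0.97 − 0.48)t) = 20300/1690 → e^(0.49·t) = 12.012.
0.49·t = ln(12.012) = 2.4859, so t = 2.4859/0.49 = 5.0732.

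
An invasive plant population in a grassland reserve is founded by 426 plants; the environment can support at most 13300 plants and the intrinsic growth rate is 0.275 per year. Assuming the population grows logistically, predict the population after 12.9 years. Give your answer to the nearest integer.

A = (K − N₀)/N₀ = (13300 − 426)/426 = 30.221.
N(t) = K/(1 + A·e^(−rt)) = 13300/(1 + 30.221×e^(−0.275×12.9)).
e^(−3.548) = 0.028797; denominator = 1 + 30.221×0.028797 = 1.8703.
N = 13300/1.8703 = 7111.35.

7111 plants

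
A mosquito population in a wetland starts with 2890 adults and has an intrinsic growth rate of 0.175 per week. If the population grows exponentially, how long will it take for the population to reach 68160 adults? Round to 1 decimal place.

Set N₀·e^(rt) = 68160: e^(0.175·t) = 68160/2890 = 23.585.
0.175·t = ln(23.585) = 3.1606, so t = 3.1606/0.175 = 18.061.

18.1 weeks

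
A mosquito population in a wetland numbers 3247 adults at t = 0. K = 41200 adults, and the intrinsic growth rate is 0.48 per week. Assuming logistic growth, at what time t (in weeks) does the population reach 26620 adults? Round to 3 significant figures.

6.38 weeks

A = (K − N₀)/N₀ = (41200 − 3247)/3247 = 11.689.
Solve 41200/(1 + 11.689·e^(−0.48t)) = 26620: 1 + 11.689·e^(−0.48t) = 1.5477, so e^(−0.48t) = 0.0468582.
−0.48·t = ln(0.0468582) = -3.0606, so t = 3.0606/0.48 = 6.3763.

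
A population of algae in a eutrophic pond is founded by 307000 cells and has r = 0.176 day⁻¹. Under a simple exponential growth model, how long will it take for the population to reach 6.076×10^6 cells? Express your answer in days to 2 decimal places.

Set N₀·e^(rt) = 6.076×10^6: e^(0.176·t) = 6.076×10^6/307000 = 19.792.
0.176·t = ln(19.792) = 2.9853, so t = 2.9853/0.176 = 16.962.

16.96 days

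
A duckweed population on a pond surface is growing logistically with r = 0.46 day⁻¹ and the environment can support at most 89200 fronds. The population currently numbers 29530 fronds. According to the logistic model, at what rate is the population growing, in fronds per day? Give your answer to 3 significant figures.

dN/dt = rN(1 − N/K) = 0.46 × 29530 × (1 − 29530/89200).
1 − 29530/89200 = 0.66895; dN/dt = 0.46 × 29530 × 0.66895 = 9086.8.

9090 fronds per day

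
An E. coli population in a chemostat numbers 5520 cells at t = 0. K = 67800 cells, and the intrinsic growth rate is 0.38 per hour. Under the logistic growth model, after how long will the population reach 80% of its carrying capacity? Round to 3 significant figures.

10.0 hours

A = (K − N₀)/N₀ = (67800 − 5520)/5520 = 11.283.
Solve 67800/(1 + 11.283·e^(−0.38t)) = 54240: 1 + 11.283·e^(−0.38t) = 1.25, so e^(−0.38t) = 0.022158.
−0.38·t = ln(0.022158) = -3.8096, so t = 3.8096/0.38 = 10.025.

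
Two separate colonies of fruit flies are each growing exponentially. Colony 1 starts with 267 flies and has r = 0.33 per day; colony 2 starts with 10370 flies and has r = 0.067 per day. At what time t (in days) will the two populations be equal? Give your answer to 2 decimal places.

13.91 days

Set 267·e^(0.33t) = 10370·e^(0.067t).
e^((0.33 − 0.067)t) = 10370/267 → e^(0.263·t) = 38.839.
0.263·t = ln(38.839) = 3.6594, so t = 3.6594/0.263 = 13.914.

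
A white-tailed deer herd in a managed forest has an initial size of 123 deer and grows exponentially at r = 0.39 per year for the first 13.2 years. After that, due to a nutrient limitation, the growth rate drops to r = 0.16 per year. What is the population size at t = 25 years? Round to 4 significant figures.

Phase 1: N(13.2) = 123·e^(0.39×13.2) = 123·e^5.148 = 21166.7.
Phase 2 runs for 25 − 13.2 = 11.8 years at r = 0.16.
N(25) = 21166.7·e^(0.16×11.8) = 21166.7·e^1.888 = 139830.

139800 deer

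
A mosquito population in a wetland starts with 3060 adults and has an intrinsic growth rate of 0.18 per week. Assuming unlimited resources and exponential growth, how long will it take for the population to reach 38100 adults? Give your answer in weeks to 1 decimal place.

14.0 weeks

Set N₀·e^(rt) = 38100: e^(0.18·t) = 38100/3060 = 12.451.
0.18·t = ln(12.451) = 2.5218, so t = 2.5218/0.18 = 14.01.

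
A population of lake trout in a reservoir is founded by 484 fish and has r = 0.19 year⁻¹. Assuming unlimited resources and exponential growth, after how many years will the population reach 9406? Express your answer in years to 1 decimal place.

15.6 years

Set N₀·e^(rt) = 9406: e^(0.19·t) = 9406/484 = 19.434.
0.19·t = ln(19.434) = 2.967, so t = 2.967/0.19 = 15.616.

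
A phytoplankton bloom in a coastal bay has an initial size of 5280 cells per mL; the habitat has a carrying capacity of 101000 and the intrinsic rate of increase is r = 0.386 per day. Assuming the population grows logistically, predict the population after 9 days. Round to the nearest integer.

64666 cells per mL

A = (K − N₀)/N₀ = (101000 − 5280)/5280 = 18.129.
N(t) = K/(1 + A·e^(−rt)) = 101000/(1 + 18.129×e^(−0.386×9)).
e^(−3.474) = 0.030993; denominator = 1 + 18.129×0.030993 = 1.5619.
N = 101000/1.5619 = 64666.4.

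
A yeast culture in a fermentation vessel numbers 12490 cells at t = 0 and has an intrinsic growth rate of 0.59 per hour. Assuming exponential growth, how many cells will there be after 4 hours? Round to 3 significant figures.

N(t) = N₀·e^(rt) = 12490 × e^(0.59×4) = 12490 × e^2.36.
e^2.36 ≈ 10.591, so N ≈ 12490 × 10.591 = 132281.

132000 cells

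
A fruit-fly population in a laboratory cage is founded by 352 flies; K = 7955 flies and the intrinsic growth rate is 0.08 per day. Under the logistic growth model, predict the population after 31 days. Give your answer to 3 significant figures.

2830 flies

A = (K − N₀)/N₀ = (7955 − 352)/352 = 21.599.
N(t) = K/(1 + A·e^(−rt)) = 7955/(1 + 21.599×e^(−0.08×31)).
e^(−2.48) = 0.083743; denominator = 1 + 21.599×0.083743 = 2.8088.
N = 7955/2.8088 = 2832.16.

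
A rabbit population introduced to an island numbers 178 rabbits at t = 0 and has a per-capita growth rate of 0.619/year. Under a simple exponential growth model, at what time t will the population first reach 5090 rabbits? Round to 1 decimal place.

Set N₀·e^(rt) = 5090: e^(0.619·t) = 5090/178 = 28.596.
0.619·t = ln(28.596) = 3.3532, so t = 3.3532/0.619 = 5.4172.

5.4 years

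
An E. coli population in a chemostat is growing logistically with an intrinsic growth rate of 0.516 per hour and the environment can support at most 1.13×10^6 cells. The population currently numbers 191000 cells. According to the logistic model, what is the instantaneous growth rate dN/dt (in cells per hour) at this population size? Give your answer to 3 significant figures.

81900 cells per hour

dN/dt = rN(1 − N/K) = 0.516 × 191000 × (1 − 191000/1.13×10^6).
1 − 191000/1.13×10^6 = 0.83097; dN/dt = 0.516 × 191000 × 0.83097 = 81897.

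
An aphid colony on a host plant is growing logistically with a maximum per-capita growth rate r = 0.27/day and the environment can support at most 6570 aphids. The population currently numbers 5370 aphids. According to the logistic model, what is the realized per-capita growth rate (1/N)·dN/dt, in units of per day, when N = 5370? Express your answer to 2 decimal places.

(1/N)·dN/dt = r(1 − N/K) = 0.27 × (1 − 5370/6570).
= 0.27 × 0.18265 = 0.049315.

0.05 per day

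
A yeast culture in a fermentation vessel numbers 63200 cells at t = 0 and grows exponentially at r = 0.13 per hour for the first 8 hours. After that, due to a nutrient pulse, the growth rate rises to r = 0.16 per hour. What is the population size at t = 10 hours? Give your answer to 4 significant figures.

Phase 1: N(8) = 63200·e^(0.13×8) = 63200·e^1.04 = 178807.
Phase 2 runs for 10 − 8 = 2 hours at r = 0.16.
N(10) = 178807·e^(0.16×2) = 178807·e^0.32 = 246239.

246200 cells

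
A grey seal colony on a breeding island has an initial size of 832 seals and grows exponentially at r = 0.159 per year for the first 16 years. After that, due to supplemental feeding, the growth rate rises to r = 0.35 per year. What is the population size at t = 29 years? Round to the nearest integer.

Phase 1: N(16) = 832·e^(0.159×16) = 832·e^2.544 = 10591.8.
Phase 2 runs for 29 − 16 = 13 years at r = 0.35.
N(29) = 10591.8·e^(0.35×13) = 10591.8·e^4.55 = 1.002325×10^6.

1002325 seals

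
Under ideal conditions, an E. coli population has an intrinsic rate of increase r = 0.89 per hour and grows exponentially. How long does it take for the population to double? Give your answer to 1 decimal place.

Doubling time t_d = ln(2)/r = 0.6931/0.89 = 0.77882.

0.8 hours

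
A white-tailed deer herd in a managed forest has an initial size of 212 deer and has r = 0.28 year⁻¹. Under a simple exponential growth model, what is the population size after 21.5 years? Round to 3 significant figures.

N(t) = N₀·e^(rt) = 212 × e^(0.28×21.5) = 212 × e^6.02.
e^6.02 ≈ 411.58, so N ≈ 212 × 411.58 = 87254.7.

87300 deer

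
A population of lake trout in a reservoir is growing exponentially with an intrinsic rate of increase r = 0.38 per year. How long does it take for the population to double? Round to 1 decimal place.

Doubling time t_d = ln(2)/r = 0.6931/0.38 = 1.8241.

1.8 years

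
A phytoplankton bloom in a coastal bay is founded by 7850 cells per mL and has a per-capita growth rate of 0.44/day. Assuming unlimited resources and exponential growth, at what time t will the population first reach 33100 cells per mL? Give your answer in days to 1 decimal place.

3.3 days

Set N₀·e^(rt) = 33100: e^(0.44·t) = 33100/7850 = 4.2166.
0.44·t = ln(4.2166) = 1.439, so t = 1.439/0.44 = 3.2705.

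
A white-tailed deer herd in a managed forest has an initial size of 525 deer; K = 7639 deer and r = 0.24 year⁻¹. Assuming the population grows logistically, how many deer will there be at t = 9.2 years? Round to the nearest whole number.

A = (K − N₀)/N₀ = (7639 − 525)/525 = 13.55.
N(t) = K/(1 + A·e^(−rt)) = 7639/(1 + 13.55×e^(−0.24×9.2)).
e^(−2.208) = 0.10992; denominator = 1 + 13.55×0.10992 = 2.4895.
N = 7639/2.4895 = 3068.52.

3069 deer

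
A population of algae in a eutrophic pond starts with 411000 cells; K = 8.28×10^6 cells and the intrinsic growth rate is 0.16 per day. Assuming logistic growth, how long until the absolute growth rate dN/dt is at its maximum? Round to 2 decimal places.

Logistic growth is fastest at N = K/2 = 4.14×10^6.
A = (K − N₀)/N₀ = 19.146. Set K/(1 + A·e^(−rt)) = K/2 → A·e^(−rt) = 1.
e^(−0.16t) = 1/19.146 = 0.0522303, so t = ln(19.146)/0.16 = 2.9521/0.16 = 18.451.

18.45 days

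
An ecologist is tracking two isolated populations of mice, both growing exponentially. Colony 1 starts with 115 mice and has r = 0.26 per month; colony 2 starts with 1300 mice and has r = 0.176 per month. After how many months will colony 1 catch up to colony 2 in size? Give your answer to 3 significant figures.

28.9 months

Set 115·e^(0.26t) = 1300·e^(0.176t).
e^((0.26 − 0.176)t) = 1300/115 → e^(0.084·t) = 11.304.
0.084·t = ln(11.304) = 2.4252, so t = 2.4252/0.084 = 28.871.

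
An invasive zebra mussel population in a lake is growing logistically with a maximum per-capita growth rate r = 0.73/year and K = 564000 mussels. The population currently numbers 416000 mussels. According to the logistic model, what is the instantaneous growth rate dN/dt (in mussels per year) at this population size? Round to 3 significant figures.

dN/dt = rN(1 − N/K) = 0.73 × 416000 × (1 − 416000/564000).
1 − 416000/564000 = 0.26241; dN/dt = 0.73 × 416000 × 0.26241 = 79689.

79700 mussels per year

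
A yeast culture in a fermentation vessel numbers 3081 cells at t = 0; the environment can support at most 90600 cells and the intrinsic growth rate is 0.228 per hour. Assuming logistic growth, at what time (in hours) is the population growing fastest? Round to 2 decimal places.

14.68 hours

Logistic growth is fastest at N = K/2 = 45300.
A = (K − N₀)/N₀ = 28.406. Set K/(1 + A·e^(−rt)) = K/2 → A·e^(−rt) = 1.
e^(−0.228t) = 1/28.406 = 0.0352038, so t = ln(28.406)/0.228 = 3.3466/0.228 = 14.678.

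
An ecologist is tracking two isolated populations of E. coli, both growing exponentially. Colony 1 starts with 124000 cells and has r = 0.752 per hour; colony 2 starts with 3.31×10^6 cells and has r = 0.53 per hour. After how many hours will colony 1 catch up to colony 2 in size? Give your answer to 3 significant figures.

14.8 hours

Set 124000·e^(0.752t) = 3.31×10^6·e^(0.53t).
e^((0.752 − 0.53)t) = 3.31×10^6/124000 → e^(0.222·t) = 26.694.
0.222·t = ln(26.694) = 3.2844, so t = 3.2844/0.222 = 14.795.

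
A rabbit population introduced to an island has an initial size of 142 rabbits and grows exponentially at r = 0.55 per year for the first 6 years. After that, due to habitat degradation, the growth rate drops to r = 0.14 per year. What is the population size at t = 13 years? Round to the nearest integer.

10258 rabbits

Phase 1: N(6) = 142·e^(0.55×6) = 142·e^3.3 = 3849.99.
Phase 2 runs for 13 − 6 = 7 years at r = 0.14.
N(13) = 3849.99·e^(0.14×7) = 3849.99·e^0.98 = 10258.1.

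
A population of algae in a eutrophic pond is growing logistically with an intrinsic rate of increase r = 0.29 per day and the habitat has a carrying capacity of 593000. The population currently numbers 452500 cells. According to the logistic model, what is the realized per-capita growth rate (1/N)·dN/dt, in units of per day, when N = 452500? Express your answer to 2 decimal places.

(1/N)·dN/dt = r(1 − N/K) = 0.29 × (1 − 452500/593000).
= 0.29 × 0.23693 = 0.06871.

0.07 per day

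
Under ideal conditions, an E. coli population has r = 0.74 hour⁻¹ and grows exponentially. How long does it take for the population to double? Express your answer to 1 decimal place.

0.9 hours

Doubling time t_d = ln(2)/r = 0.6931/0.74 = 0.93669.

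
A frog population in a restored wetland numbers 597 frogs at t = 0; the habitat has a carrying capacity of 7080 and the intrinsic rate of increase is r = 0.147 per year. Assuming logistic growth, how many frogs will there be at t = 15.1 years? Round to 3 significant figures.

A = (K − N₀)/N₀ = (7080 − 597)/597 = 10.859.
N(t) = K/(1 + A·e^(−rt)) = 7080/(1 + 10.859×e^(−0.147×15.1)).
e^(−2.22) = 0.10864; denominator = 1 + 10.859×0.10864 = 2.1798.
N = 7080/2.1798 = 3248.05.

3250 frogs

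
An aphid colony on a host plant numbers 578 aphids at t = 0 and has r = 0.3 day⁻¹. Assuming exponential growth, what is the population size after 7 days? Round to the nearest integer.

N(t) = N₀·e^(rt) = 578 × e^(0.3×7) = 578 × e^2.1.
e^2.1 ≈ 8.1662, so N ≈ 578 × 8.1662 = 4720.05.

4720 aphids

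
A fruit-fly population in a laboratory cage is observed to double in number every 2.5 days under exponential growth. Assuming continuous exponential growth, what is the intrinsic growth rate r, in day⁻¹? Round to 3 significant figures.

0.277 per day

r = ln(2)/t_d = 0.6931/2.5 = 0.27726.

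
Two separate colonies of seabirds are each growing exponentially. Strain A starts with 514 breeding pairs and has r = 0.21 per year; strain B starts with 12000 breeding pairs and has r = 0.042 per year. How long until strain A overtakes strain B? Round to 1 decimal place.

18.8 years

Set 514·e^(0.21t) = 12000·e^(0.042t).
e^((0.21 − 0.042)t) = 12000/514 → e^(0.168·t) = 23.346.
0.168·t = ln(23.346) = 3.1504, so t = 3.1504/0.168 = 18.753.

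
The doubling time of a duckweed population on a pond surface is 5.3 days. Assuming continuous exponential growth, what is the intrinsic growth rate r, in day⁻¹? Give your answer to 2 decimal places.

0.13 per day

r = ln(2)/t_d = 0.6931/5.3 = 0.13078.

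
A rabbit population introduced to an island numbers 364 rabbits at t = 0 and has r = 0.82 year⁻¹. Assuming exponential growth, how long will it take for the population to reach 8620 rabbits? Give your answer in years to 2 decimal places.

Set N₀·e^(rt) = 8620: e^(0.82·t) = 8620/364 = 23.681.
0.82·t = ln(23.681) = 3.1647, so t = 3.1647/0.82 = 3.8594.

3.86 years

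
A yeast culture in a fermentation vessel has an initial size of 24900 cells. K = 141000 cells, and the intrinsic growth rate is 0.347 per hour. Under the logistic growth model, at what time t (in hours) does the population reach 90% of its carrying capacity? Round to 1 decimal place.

10.8 hours

A = (K − N₀)/N₀ = (141000 − 24900)/24900 = 4.6627.
Solve 141000/(1 + 4.6627·e^(−0.347t)) = 126900: 1 + 4.6627·e^(−0.347t) = 1.1111, so e^(−0.347t) = 0.02383.
−0.347·t = ln(0.02383) = -3.7368, so t = 3.7368/0.347 = 10.769.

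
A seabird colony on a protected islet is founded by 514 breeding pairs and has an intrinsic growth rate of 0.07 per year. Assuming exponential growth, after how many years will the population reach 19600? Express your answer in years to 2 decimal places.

52.02 years

Set N₀·e^(rt) = 19600: e^(0.07·t) = 19600/514 = 38.132.
0.07·t = ln(38.132) = 3.6411, so t = 3.6411/0.07 = 52.015.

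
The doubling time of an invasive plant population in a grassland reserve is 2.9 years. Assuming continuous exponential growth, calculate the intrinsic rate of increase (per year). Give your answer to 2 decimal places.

r = ln(2)/t_d = 0.6931/2.9 = 0.23902.

0.24 per year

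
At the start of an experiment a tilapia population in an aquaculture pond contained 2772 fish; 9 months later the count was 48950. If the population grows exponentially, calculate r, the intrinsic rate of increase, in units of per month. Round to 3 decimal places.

0.319 per month

From N(t) = N₀·e^(rt): e^(r·9) = 48950/2772 = 17.659.
r·9 = ln(17.659) = 2.8712, so r = 2.8712/9 = 0.31903.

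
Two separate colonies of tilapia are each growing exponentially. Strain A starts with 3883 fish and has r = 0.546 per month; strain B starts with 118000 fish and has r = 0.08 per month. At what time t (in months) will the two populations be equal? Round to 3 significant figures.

7.33 months

Set 3883·e^(0.546t) = 118000·e^(0.08t).
e^((0.546 − 0.08)t) = 118000/3883 → e^(0.466·t) = 30.389.
0.466·t = ln(30.389) = 3.4141, so t = 3.4141/0.466 = 7.3263.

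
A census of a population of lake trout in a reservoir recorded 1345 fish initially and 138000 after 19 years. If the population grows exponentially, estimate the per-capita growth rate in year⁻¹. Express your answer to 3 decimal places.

From N(t) = N₀·e^(rt): e^(r·19) = 138000/1345 = 102.6.
r·19 = ln(102.6) = 4.6309, so r = 4.6309/19 = 0.24373.

0.244 per year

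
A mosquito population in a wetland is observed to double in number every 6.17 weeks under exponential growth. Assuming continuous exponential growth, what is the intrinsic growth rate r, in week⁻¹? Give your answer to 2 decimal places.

0.11 per week

r = ln(2)/t_d = 0.6931/6.17 = 0.11234.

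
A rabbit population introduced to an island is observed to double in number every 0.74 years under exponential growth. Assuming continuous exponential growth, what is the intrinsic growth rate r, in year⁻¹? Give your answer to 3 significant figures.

r = ln(2)/t_d = 0.6931/0.74 = 0.93669.

0.937 per year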